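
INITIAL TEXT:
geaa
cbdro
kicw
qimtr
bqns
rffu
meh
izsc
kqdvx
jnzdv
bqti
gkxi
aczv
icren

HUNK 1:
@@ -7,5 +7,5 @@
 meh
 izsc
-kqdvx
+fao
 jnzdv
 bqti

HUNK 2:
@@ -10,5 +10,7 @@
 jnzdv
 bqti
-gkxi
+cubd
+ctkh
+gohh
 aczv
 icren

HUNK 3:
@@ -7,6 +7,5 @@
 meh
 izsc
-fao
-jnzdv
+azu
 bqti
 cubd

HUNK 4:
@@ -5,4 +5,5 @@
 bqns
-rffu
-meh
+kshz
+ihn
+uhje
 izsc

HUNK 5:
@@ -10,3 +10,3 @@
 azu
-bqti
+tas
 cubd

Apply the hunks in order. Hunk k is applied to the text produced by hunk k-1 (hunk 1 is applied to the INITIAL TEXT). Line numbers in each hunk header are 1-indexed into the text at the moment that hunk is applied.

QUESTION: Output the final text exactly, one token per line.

Answer: geaa
cbdro
kicw
qimtr
bqns
kshz
ihn
uhje
izsc
azu
tas
cubd
ctkh
gohh
aczv
icren

Derivation:
Hunk 1: at line 7 remove [kqdvx] add [fao] -> 14 lines: geaa cbdro kicw qimtr bqns rffu meh izsc fao jnzdv bqti gkxi aczv icren
Hunk 2: at line 10 remove [gkxi] add [cubd,ctkh,gohh] -> 16 lines: geaa cbdro kicw qimtr bqns rffu meh izsc fao jnzdv bqti cubd ctkh gohh aczv icren
Hunk 3: at line 7 remove [fao,jnzdv] add [azu] -> 15 lines: geaa cbdro kicw qimtr bqns rffu meh izsc azu bqti cubd ctkh gohh aczv icren
Hunk 4: at line 5 remove [rffu,meh] add [kshz,ihn,uhje] -> 16 lines: geaa cbdro kicw qimtr bqns kshz ihn uhje izsc azu bqti cubd ctkh gohh aczv icren
Hunk 5: at line 10 remove [bqti] add [tas] -> 16 lines: geaa cbdro kicw qimtr bqns kshz ihn uhje izsc azu tas cubd ctkh gohh aczv icren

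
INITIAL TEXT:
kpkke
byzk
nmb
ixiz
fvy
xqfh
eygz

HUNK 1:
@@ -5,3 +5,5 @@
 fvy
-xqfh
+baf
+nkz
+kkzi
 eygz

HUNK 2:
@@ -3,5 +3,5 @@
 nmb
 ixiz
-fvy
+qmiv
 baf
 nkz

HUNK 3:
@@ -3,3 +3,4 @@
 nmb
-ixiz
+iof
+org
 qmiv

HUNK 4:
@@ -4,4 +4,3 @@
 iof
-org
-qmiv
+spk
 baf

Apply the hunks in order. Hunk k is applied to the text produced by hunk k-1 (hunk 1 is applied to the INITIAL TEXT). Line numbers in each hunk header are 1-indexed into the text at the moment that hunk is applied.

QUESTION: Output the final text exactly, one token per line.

Hunk 1: at line 5 remove [xqfh] add [baf,nkz,kkzi] -> 9 lines: kpkke byzk nmb ixiz fvy baf nkz kkzi eygz
Hunk 2: at line 3 remove [fvy] add [qmiv] -> 9 lines: kpkke byzk nmb ixiz qmiv baf nkz kkzi eygz
Hunk 3: at line 3 remove [ixiz] add [iof,org] -> 10 lines: kpkke byzk nmb iof org qmiv baf nkz kkzi eygz
Hunk 4: at line 4 remove [org,qmiv] add [spk] -> 9 lines: kpkke byzk nmb iof spk baf nkz kkzi eygz

Answer: kpkke
byzk
nmb
iof
spk
baf
nkz
kkzi
eygz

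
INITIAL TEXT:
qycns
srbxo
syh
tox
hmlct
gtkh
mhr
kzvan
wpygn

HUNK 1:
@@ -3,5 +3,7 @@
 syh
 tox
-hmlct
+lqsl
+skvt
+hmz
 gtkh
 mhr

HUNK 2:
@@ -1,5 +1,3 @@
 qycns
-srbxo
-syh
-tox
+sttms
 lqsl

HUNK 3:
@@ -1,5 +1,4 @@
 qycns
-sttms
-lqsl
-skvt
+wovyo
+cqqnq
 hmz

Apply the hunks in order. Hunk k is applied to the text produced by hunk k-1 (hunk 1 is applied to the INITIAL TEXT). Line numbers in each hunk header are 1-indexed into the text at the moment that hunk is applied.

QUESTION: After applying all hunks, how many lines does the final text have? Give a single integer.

Answer: 8

Derivation:
Hunk 1: at line 3 remove [hmlct] add [lqsl,skvt,hmz] -> 11 lines: qycns srbxo syh tox lqsl skvt hmz gtkh mhr kzvan wpygn
Hunk 2: at line 1 remove [srbxo,syh,tox] add [sttms] -> 9 lines: qycns sttms lqsl skvt hmz gtkh mhr kzvan wpygn
Hunk 3: at line 1 remove [sttms,lqsl,skvt] add [wovyo,cqqnq] -> 8 lines: qycns wovyo cqqnq hmz gtkh mhr kzvan wpygn
Final line count: 8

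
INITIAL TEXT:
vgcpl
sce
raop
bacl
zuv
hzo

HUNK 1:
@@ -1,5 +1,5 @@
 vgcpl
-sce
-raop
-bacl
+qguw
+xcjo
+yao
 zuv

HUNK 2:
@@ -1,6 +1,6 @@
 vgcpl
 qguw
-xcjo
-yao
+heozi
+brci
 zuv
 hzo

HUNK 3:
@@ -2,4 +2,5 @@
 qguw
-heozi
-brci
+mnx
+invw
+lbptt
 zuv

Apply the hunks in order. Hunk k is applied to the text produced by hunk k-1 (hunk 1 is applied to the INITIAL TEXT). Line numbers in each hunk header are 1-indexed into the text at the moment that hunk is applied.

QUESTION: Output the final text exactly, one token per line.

Hunk 1: at line 1 remove [sce,raop,bacl] add [qguw,xcjo,yao] -> 6 lines: vgcpl qguw xcjo yao zuv hzo
Hunk 2: at line 1 remove [xcjo,yao] add [heozi,brci] -> 6 lines: vgcpl qguw heozi brci zuv hzo
Hunk 3: at line 2 remove [heozi,brci] add [mnx,invw,lbptt] -> 7 lines: vgcpl qguw mnx invw lbptt zuv hzo

Answer: vgcpl
qguw
mnx
invw
lbptt
zuv
hzo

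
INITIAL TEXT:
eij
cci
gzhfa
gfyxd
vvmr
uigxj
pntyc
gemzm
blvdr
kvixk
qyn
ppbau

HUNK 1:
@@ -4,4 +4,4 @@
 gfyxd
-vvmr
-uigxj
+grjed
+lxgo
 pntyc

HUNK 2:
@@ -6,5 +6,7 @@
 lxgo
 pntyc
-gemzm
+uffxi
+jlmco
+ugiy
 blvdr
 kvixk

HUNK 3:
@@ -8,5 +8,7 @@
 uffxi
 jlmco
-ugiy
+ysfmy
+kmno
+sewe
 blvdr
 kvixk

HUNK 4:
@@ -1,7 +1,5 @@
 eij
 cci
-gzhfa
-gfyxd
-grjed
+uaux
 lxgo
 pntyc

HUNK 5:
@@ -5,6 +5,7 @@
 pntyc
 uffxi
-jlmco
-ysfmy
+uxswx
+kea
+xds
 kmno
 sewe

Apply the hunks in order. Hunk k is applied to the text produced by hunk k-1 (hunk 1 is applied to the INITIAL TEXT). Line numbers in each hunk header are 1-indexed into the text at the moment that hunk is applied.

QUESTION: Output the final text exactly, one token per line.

Hunk 1: at line 4 remove [vvmr,uigxj] add [grjed,lxgo] -> 12 lines: eij cci gzhfa gfyxd grjed lxgo pntyc gemzm blvdr kvixk qyn ppbau
Hunk 2: at line 6 remove [gemzm] add [uffxi,jlmco,ugiy] -> 14 lines: eij cci gzhfa gfyxd grjed lxgo pntyc uffxi jlmco ugiy blvdr kvixk qyn ppbau
Hunk 3: at line 8 remove [ugiy] add [ysfmy,kmno,sewe] -> 16 lines: eij cci gzhfa gfyxd grjed lxgo pntyc uffxi jlmco ysfmy kmno sewe blvdr kvixk qyn ppbau
Hunk 4: at line 1 remove [gzhfa,gfyxd,grjed] add [uaux] -> 14 lines: eij cci uaux lxgo pntyc uffxi jlmco ysfmy kmno sewe blvdr kvixk qyn ppbau
Hunk 5: at line 5 remove [jlmco,ysfmy] add [uxswx,kea,xds] -> 15 lines: eij cci uaux lxgo pntyc uffxi uxswx kea xds kmno sewe blvdr kvixk qyn ppbau

Answer: eij
cci
uaux
lxgo
pntyc
uffxi
uxswx
kea
xds
kmno
sewe
blvdr
kvixk
qyn
ppbau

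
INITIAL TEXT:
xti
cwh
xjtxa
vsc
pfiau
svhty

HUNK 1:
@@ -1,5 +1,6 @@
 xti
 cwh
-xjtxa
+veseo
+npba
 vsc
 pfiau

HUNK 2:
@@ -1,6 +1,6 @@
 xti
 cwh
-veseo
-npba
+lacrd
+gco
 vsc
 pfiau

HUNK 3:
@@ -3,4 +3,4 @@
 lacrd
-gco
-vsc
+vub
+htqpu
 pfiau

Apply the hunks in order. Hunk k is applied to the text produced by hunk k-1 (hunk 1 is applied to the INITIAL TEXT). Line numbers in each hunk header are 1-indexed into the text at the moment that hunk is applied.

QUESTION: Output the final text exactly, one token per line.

Hunk 1: at line 1 remove [xjtxa] add [veseo,npba] -> 7 lines: xti cwh veseo npba vsc pfiau svhty
Hunk 2: at line 1 remove [veseo,npba] add [lacrd,gco] -> 7 lines: xti cwh lacrd gco vsc pfiau svhty
Hunk 3: at line 3 remove [gco,vsc] add [vub,htqpu] -> 7 lines: xti cwh lacrd vub htqpu pfiau svhty

Answer: xti
cwh
lacrd
vub
htqpu
pfiau
svhty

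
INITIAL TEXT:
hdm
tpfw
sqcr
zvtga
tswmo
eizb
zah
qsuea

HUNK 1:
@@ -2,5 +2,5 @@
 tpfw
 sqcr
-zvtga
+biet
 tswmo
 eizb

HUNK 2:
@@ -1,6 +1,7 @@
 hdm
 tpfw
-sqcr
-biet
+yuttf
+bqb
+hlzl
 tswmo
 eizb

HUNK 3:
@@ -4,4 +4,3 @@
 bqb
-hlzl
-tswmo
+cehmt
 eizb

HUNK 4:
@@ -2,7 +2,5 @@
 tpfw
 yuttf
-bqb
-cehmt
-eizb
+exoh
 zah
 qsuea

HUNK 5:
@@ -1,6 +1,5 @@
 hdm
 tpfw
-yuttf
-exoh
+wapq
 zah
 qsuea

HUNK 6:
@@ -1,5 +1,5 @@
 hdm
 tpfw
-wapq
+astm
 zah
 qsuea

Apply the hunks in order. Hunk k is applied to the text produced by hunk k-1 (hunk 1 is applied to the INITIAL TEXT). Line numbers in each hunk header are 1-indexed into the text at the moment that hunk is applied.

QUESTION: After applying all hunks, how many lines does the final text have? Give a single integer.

Answer: 5

Derivation:
Hunk 1: at line 2 remove [zvtga] add [biet] -> 8 lines: hdm tpfw sqcr biet tswmo eizb zah qsuea
Hunk 2: at line 1 remove [sqcr,biet] add [yuttf,bqb,hlzl] -> 9 lines: hdm tpfw yuttf bqb hlzl tswmo eizb zah qsuea
Hunk 3: at line 4 remove [hlzl,tswmo] add [cehmt] -> 8 lines: hdm tpfw yuttf bqb cehmt eizb zah qsuea
Hunk 4: at line 2 remove [bqb,cehmt,eizb] add [exoh] -> 6 lines: hdm tpfw yuttf exoh zah qsuea
Hunk 5: at line 1 remove [yuttf,exoh] add [wapq] -> 5 lines: hdm tpfw wapq zah qsuea
Hunk 6: at line 1 remove [wapq] add [astm] -> 5 lines: hdm tpfw astm zah qsuea
Final line count: 5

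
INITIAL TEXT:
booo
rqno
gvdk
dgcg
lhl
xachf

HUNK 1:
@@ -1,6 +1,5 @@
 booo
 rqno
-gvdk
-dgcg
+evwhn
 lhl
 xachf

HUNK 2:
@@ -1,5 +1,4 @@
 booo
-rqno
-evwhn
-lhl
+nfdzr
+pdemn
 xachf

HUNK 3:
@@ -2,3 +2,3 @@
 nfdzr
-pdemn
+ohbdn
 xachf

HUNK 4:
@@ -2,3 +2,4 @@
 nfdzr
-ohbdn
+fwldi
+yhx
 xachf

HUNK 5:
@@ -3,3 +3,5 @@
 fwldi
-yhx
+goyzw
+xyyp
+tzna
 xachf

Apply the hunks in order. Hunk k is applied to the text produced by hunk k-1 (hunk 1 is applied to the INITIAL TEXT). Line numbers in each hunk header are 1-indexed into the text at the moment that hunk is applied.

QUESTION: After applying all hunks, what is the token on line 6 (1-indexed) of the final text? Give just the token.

Answer: tzna

Derivation:
Hunk 1: at line 1 remove [gvdk,dgcg] add [evwhn] -> 5 lines: booo rqno evwhn lhl xachf
Hunk 2: at line 1 remove [rqno,evwhn,lhl] add [nfdzr,pdemn] -> 4 lines: booo nfdzr pdemn xachf
Hunk 3: at line 2 remove [pdemn] add [ohbdn] -> 4 lines: booo nfdzr ohbdn xachf
Hunk 4: at line 2 remove [ohbdn] add [fwldi,yhx] -> 5 lines: booo nfdzr fwldi yhx xachf
Hunk 5: at line 3 remove [yhx] add [goyzw,xyyp,tzna] -> 7 lines: booo nfdzr fwldi goyzw xyyp tzna xachf
Final line 6: tzna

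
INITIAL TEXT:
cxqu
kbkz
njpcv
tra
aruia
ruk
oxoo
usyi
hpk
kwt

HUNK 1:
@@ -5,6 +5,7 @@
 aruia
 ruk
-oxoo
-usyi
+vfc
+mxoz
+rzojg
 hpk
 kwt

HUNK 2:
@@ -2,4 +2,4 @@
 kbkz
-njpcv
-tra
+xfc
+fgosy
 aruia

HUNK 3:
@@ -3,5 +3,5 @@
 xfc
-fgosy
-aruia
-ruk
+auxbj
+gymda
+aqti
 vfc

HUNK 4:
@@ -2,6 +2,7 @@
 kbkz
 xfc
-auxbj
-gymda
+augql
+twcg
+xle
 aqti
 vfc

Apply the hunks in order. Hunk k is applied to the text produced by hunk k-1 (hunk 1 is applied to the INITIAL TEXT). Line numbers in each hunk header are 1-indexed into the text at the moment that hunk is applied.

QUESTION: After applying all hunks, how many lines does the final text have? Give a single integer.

Answer: 12

Derivation:
Hunk 1: at line 5 remove [oxoo,usyi] add [vfc,mxoz,rzojg] -> 11 lines: cxqu kbkz njpcv tra aruia ruk vfc mxoz rzojg hpk kwt
Hunk 2: at line 2 remove [njpcv,tra] add [xfc,fgosy] -> 11 lines: cxqu kbkz xfc fgosy aruia ruk vfc mxoz rzojg hpk kwt
Hunk 3: at line 3 remove [fgosy,aruia,ruk] add [auxbj,gymda,aqti] -> 11 lines: cxqu kbkz xfc auxbj gymda aqti vfc mxoz rzojg hpk kwt
Hunk 4: at line 2 remove [auxbj,gymda] add [augql,twcg,xle] -> 12 lines: cxqu kbkz xfc augql twcg xle aqti vfc mxoz rzojg hpk kwt
Final line count: 12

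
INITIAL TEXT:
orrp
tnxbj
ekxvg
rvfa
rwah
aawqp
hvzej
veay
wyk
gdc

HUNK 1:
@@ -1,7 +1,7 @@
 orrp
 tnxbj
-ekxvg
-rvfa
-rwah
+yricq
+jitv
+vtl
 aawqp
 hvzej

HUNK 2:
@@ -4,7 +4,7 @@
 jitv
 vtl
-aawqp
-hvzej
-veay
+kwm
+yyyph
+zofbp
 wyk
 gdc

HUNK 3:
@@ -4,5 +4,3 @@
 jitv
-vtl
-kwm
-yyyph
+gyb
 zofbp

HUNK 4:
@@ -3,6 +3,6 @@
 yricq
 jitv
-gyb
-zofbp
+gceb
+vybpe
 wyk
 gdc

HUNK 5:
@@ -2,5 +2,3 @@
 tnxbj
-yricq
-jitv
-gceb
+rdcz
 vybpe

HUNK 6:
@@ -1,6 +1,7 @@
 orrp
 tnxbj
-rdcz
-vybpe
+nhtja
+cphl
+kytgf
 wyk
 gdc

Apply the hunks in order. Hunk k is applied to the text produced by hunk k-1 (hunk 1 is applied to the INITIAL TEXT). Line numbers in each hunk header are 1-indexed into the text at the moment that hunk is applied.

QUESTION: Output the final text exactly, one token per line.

Hunk 1: at line 1 remove [ekxvg,rvfa,rwah] add [yricq,jitv,vtl] -> 10 lines: orrp tnxbj yricq jitv vtl aawqp hvzej veay wyk gdc
Hunk 2: at line 4 remove [aawqp,hvzej,veay] add [kwm,yyyph,zofbp] -> 10 lines: orrp tnxbj yricq jitv vtl kwm yyyph zofbp wyk gdc
Hunk 3: at line 4 remove [vtl,kwm,yyyph] add [gyb] -> 8 lines: orrp tnxbj yricq jitv gyb zofbp wyk gdc
Hunk 4: at line 3 remove [gyb,zofbp] add [gceb,vybpe] -> 8 lines: orrp tnxbj yricq jitv gceb vybpe wyk gdc
Hunk 5: at line 2 remove [yricq,jitv,gceb] add [rdcz] -> 6 lines: orrp tnxbj rdcz vybpe wyk gdc
Hunk 6: at line 1 remove [rdcz,vybpe] add [nhtja,cphl,kytgf] -> 7 lines: orrp tnxbj nhtja cphl kytgf wyk gdc

Answer: orrp
tnxbj
nhtja
cphl
kytgf
wyk
gdc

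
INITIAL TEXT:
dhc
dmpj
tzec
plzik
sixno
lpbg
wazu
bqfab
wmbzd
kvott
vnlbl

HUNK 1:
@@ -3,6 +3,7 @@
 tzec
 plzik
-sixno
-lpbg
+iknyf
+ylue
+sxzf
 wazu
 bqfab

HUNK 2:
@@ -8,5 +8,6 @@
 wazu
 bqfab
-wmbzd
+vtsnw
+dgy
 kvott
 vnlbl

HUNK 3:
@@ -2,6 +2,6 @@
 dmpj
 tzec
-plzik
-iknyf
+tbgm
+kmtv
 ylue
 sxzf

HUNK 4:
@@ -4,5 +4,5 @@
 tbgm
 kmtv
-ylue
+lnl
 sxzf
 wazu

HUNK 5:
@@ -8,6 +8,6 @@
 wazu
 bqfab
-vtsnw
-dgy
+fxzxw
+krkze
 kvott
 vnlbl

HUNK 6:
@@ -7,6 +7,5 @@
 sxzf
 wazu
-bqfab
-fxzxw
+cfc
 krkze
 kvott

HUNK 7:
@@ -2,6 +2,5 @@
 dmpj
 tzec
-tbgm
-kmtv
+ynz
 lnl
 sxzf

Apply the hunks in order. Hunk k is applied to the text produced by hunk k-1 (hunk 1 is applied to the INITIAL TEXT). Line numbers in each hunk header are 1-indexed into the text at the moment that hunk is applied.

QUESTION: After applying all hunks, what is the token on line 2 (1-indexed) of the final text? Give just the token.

Answer: dmpj

Derivation:
Hunk 1: at line 3 remove [sixno,lpbg] add [iknyf,ylue,sxzf] -> 12 lines: dhc dmpj tzec plzik iknyf ylue sxzf wazu bqfab wmbzd kvott vnlbl
Hunk 2: at line 8 remove [wmbzd] add [vtsnw,dgy] -> 13 lines: dhc dmpj tzec plzik iknyf ylue sxzf wazu bqfab vtsnw dgy kvott vnlbl
Hunk 3: at line 2 remove [plzik,iknyf] add [tbgm,kmtv] -> 13 lines: dhc dmpj tzec tbgm kmtv ylue sxzf wazu bqfab vtsnw dgy kvott vnlbl
Hunk 4: at line 4 remove [ylue] add [lnl] -> 13 lines: dhc dmpj tzec tbgm kmtv lnl sxzf wazu bqfab vtsnw dgy kvott vnlbl
Hunk 5: at line 8 remove [vtsnw,dgy] add [fxzxw,krkze] -> 13 lines: dhc dmpj tzec tbgm kmtv lnl sxzf wazu bqfab fxzxw krkze kvott vnlbl
Hunk 6: at line 7 remove [bqfab,fxzxw] add [cfc] -> 12 lines: dhc dmpj tzec tbgm kmtv lnl sxzf wazu cfc krkze kvott vnlbl
Hunk 7: at line 2 remove [tbgm,kmtv] add [ynz] -> 11 lines: dhc dmpj tzec ynz lnl sxzf wazu cfc krkze kvott vnlbl
Final line 2: dmpj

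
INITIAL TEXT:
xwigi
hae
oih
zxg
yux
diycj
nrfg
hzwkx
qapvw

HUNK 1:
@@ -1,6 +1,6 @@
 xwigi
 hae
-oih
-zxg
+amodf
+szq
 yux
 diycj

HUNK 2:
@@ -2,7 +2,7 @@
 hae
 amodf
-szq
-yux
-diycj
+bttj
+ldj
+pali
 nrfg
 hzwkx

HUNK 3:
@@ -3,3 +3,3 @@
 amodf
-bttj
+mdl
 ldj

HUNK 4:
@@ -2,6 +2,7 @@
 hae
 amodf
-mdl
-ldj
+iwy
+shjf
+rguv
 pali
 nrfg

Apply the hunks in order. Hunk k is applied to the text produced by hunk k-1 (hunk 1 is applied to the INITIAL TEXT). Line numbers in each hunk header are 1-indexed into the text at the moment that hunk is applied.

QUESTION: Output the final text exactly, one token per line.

Hunk 1: at line 1 remove [oih,zxg] add [amodf,szq] -> 9 lines: xwigi hae amodf szq yux diycj nrfg hzwkx qapvw
Hunk 2: at line 2 remove [szq,yux,diycj] add [bttj,ldj,pali] -> 9 lines: xwigi hae amodf bttj ldj pali nrfg hzwkx qapvw
Hunk 3: at line 3 remove [bttj] add [mdl] -> 9 lines: xwigi hae amodf mdl ldj pali nrfg hzwkx qapvw
Hunk 4: at line 2 remove [mdl,ldj] add [iwy,shjf,rguv] -> 10 lines: xwigi hae amodf iwy shjf rguv pali nrfg hzwkx qapvw

Answer: xwigi
hae
amodf
iwy
shjf
rguv
pali
nrfg
hzwkx
qapvw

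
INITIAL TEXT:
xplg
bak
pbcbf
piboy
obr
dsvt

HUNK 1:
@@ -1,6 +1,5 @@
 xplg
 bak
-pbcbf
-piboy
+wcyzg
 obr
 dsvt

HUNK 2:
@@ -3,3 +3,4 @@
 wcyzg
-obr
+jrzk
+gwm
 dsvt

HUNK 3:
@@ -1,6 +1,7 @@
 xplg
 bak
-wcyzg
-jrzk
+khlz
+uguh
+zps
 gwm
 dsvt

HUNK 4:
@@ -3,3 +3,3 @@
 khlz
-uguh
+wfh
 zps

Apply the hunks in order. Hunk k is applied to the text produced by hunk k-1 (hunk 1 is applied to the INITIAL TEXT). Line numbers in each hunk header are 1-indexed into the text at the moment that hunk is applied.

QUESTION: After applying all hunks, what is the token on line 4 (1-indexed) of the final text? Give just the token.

Answer: wfh

Derivation:
Hunk 1: at line 1 remove [pbcbf,piboy] add [wcyzg] -> 5 lines: xplg bak wcyzg obr dsvt
Hunk 2: at line 3 remove [obr] add [jrzk,gwm] -> 6 lines: xplg bak wcyzg jrzk gwm dsvt
Hunk 3: at line 1 remove [wcyzg,jrzk] add [khlz,uguh,zps] -> 7 lines: xplg bak khlz uguh zps gwm dsvt
Hunk 4: at line 3 remove [uguh] add [wfh] -> 7 lines: xplg bak khlz wfh zps gwm dsvt
Final line 4: wfh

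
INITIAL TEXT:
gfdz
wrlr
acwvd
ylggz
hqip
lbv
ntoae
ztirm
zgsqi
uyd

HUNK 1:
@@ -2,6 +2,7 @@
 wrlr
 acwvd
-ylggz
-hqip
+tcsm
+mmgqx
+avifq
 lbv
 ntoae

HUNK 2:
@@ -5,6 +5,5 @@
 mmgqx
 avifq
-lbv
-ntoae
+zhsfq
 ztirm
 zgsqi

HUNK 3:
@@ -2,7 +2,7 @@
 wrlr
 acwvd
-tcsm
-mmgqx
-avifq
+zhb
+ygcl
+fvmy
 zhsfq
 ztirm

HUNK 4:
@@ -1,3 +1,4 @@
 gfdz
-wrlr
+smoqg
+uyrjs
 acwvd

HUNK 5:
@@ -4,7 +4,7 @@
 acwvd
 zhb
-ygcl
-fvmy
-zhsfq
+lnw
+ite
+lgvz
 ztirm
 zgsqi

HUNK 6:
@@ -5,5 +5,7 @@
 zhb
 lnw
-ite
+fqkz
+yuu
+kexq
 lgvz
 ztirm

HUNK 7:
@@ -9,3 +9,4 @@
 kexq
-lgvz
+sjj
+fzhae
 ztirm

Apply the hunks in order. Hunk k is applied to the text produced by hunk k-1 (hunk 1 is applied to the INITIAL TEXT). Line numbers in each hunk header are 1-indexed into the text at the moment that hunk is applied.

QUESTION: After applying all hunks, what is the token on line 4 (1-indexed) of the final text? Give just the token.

Hunk 1: at line 2 remove [ylggz,hqip] add [tcsm,mmgqx,avifq] -> 11 lines: gfdz wrlr acwvd tcsm mmgqx avifq lbv ntoae ztirm zgsqi uyd
Hunk 2: at line 5 remove [lbv,ntoae] add [zhsfq] -> 10 lines: gfdz wrlr acwvd tcsm mmgqx avifq zhsfq ztirm zgsqi uyd
Hunk 3: at line 2 remove [tcsm,mmgqx,avifq] add [zhb,ygcl,fvmy] -> 10 lines: gfdz wrlr acwvd zhb ygcl fvmy zhsfq ztirm zgsqi uyd
Hunk 4: at line 1 remove [wrlr] add [smoqg,uyrjs] -> 11 lines: gfdz smoqg uyrjs acwvd zhb ygcl fvmy zhsfq ztirm zgsqi uyd
Hunk 5: at line 4 remove [ygcl,fvmy,zhsfq] add [lnw,ite,lgvz] -> 11 lines: gfdz smoqg uyrjs acwvd zhb lnw ite lgvz ztirm zgsqi uyd
Hunk 6: at line 5 remove [ite] add [fqkz,yuu,kexq] -> 13 lines: gfdz smoqg uyrjs acwvd zhb lnw fqkz yuu kexq lgvz ztirm zgsqi uyd
Hunk 7: at line 9 remove [lgvz] add [sjj,fzhae] -> 14 lines: gfdz smoqg uyrjs acwvd zhb lnw fqkz yuu kexq sjj fzhae ztirm zgsqi uyd
Final line 4: acwvd

Answer: acwvd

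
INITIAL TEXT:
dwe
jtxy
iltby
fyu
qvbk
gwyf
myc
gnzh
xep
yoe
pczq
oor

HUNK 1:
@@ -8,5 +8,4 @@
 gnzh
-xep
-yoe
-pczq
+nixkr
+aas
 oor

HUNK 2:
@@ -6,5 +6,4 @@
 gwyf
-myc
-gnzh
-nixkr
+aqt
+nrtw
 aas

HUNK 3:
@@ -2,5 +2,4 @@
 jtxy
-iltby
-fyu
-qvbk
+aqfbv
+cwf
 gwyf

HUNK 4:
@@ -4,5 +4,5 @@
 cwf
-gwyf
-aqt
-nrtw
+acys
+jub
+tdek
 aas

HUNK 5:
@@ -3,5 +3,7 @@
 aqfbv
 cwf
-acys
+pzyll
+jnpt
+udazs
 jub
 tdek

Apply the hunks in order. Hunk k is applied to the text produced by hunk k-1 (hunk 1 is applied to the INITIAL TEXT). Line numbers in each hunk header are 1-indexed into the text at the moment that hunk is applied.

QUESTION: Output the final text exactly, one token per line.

Answer: dwe
jtxy
aqfbv
cwf
pzyll
jnpt
udazs
jub
tdek
aas
oor

Derivation:
Hunk 1: at line 8 remove [xep,yoe,pczq] add [nixkr,aas] -> 11 lines: dwe jtxy iltby fyu qvbk gwyf myc gnzh nixkr aas oor
Hunk 2: at line 6 remove [myc,gnzh,nixkr] add [aqt,nrtw] -> 10 lines: dwe jtxy iltby fyu qvbk gwyf aqt nrtw aas oor
Hunk 3: at line 2 remove [iltby,fyu,qvbk] add [aqfbv,cwf] -> 9 lines: dwe jtxy aqfbv cwf gwyf aqt nrtw aas oor
Hunk 4: at line 4 remove [gwyf,aqt,nrtw] add [acys,jub,tdek] -> 9 lines: dwe jtxy aqfbv cwf acys jub tdek aas oor
Hunk 5: at line 3 remove [acys] add [pzyll,jnpt,udazs] -> 11 lines: dwe jtxy aqfbv cwf pzyll jnpt udazs jub tdek aas oor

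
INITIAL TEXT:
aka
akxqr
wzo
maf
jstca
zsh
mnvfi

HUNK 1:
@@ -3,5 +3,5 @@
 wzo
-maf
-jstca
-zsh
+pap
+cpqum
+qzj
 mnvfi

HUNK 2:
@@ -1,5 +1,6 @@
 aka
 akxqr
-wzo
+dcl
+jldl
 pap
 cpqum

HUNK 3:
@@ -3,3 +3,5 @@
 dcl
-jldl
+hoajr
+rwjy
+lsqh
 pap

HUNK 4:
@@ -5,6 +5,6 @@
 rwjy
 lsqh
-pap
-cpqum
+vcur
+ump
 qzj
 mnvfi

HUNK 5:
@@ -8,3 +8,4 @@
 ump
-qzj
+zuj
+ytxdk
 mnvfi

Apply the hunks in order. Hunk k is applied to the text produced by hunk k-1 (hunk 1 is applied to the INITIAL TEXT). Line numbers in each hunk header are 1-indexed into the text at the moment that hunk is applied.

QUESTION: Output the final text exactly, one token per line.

Answer: aka
akxqr
dcl
hoajr
rwjy
lsqh
vcur
ump
zuj
ytxdk
mnvfi

Derivation:
Hunk 1: at line 3 remove [maf,jstca,zsh] add [pap,cpqum,qzj] -> 7 lines: aka akxqr wzo pap cpqum qzj mnvfi
Hunk 2: at line 1 remove [wzo] add [dcl,jldl] -> 8 lines: aka akxqr dcl jldl pap cpqum qzj mnvfi
Hunk 3: at line 3 remove [jldl] add [hoajr,rwjy,lsqh] -> 10 lines: aka akxqr dcl hoajr rwjy lsqh pap cpqum qzj mnvfi
Hunk 4: at line 5 remove [pap,cpqum] add [vcur,ump] -> 10 lines: aka akxqr dcl hoajr rwjy lsqh vcur ump qzj mnvfi
Hunk 5: at line 8 remove [qzj] add [zuj,ytxdk] -> 11 lines: aka akxqr dcl hoajr rwjy lsqh vcur ump zuj ytxdk mnvfi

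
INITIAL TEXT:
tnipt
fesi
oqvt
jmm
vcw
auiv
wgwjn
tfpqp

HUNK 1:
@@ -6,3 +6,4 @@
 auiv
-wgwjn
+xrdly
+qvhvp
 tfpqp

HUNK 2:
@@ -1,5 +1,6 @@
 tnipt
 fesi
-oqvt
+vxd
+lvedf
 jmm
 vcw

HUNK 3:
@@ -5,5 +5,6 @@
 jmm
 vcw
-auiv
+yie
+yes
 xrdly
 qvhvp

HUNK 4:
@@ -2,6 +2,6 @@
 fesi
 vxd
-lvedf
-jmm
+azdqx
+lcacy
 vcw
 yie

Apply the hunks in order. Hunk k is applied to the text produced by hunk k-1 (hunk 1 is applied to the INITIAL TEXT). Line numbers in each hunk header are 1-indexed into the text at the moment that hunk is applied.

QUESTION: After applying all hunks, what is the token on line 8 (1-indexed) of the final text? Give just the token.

Hunk 1: at line 6 remove [wgwjn] add [xrdly,qvhvp] -> 9 lines: tnipt fesi oqvt jmm vcw auiv xrdly qvhvp tfpqp
Hunk 2: at line 1 remove [oqvt] add [vxd,lvedf] -> 10 lines: tnipt fesi vxd lvedf jmm vcw auiv xrdly qvhvp tfpqp
Hunk 3: at line 5 remove [auiv] add [yie,yes] -> 11 lines: tnipt fesi vxd lvedf jmm vcw yie yes xrdly qvhvp tfpqp
Hunk 4: at line 2 remove [lvedf,jmm] add [azdqx,lcacy] -> 11 lines: tnipt fesi vxd azdqx lcacy vcw yie yes xrdly qvhvp tfpqp
Final line 8: yes

Answer: yes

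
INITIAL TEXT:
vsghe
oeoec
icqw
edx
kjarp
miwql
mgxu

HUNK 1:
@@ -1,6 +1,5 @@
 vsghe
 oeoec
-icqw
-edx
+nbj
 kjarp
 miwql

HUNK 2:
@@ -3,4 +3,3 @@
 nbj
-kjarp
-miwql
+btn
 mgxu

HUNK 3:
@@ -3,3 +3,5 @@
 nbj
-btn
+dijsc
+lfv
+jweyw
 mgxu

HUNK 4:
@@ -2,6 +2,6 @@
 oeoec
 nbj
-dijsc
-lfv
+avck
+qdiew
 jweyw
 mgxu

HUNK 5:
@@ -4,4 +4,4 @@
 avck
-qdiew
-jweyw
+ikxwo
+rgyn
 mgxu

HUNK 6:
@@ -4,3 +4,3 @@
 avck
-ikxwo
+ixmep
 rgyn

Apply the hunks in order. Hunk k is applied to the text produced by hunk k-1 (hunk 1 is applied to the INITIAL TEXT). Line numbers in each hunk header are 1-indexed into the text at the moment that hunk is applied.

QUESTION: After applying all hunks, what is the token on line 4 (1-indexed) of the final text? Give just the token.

Hunk 1: at line 1 remove [icqw,edx] add [nbj] -> 6 lines: vsghe oeoec nbj kjarp miwql mgxu
Hunk 2: at line 3 remove [kjarp,miwql] add [btn] -> 5 lines: vsghe oeoec nbj btn mgxu
Hunk 3: at line 3 remove [btn] add [dijsc,lfv,jweyw] -> 7 lines: vsghe oeoec nbj dijsc lfv jweyw mgxu
Hunk 4: at line 2 remove [dijsc,lfv] add [avck,qdiew] -> 7 lines: vsghe oeoec nbj avck qdiew jweyw mgxu
Hunk 5: at line 4 remove [qdiew,jweyw] add [ikxwo,rgyn] -> 7 lines: vsghe oeoec nbj avck ikxwo rgyn mgxu
Hunk 6: at line 4 remove [ikxwo] add [ixmep] -> 7 lines: vsghe oeoec nbj avck ixmep rgyn mgxu
Final line 4: avck

Answer: avck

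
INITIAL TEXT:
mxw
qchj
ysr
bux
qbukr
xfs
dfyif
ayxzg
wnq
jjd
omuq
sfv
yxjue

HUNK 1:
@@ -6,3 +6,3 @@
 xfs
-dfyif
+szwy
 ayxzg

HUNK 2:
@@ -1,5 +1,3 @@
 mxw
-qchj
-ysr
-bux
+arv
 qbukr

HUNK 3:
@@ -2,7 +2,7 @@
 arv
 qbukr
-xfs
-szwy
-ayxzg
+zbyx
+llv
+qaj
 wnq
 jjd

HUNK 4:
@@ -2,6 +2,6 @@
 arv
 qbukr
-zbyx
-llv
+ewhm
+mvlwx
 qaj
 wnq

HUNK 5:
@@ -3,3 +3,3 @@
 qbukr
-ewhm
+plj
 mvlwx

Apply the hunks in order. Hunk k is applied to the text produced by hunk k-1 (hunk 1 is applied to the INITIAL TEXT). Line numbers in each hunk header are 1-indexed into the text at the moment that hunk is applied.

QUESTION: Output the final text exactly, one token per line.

Hunk 1: at line 6 remove [dfyif] add [szwy] -> 13 lines: mxw qchj ysr bux qbukr xfs szwy ayxzg wnq jjd omuq sfv yxjue
Hunk 2: at line 1 remove [qchj,ysr,bux] add [arv] -> 11 lines: mxw arv qbukr xfs szwy ayxzg wnq jjd omuq sfv yxjue
Hunk 3: at line 2 remove [xfs,szwy,ayxzg] add [zbyx,llv,qaj] -> 11 lines: mxw arv qbukr zbyx llv qaj wnq jjd omuq sfv yxjue
Hunk 4: at line 2 remove [zbyx,llv] add [ewhm,mvlwx] -> 11 lines: mxw arv qbukr ewhm mvlwx qaj wnq jjd omuq sfv yxjue
Hunk 5: at line 3 remove [ewhm] add [plj] -> 11 lines: mxw arv qbukr plj mvlwx qaj wnq jjd omuq sfv yxjue

Answer: mxw
arv
qbukr
plj
mvlwx
qaj
wnq
jjd
omuq
sfv
yxjue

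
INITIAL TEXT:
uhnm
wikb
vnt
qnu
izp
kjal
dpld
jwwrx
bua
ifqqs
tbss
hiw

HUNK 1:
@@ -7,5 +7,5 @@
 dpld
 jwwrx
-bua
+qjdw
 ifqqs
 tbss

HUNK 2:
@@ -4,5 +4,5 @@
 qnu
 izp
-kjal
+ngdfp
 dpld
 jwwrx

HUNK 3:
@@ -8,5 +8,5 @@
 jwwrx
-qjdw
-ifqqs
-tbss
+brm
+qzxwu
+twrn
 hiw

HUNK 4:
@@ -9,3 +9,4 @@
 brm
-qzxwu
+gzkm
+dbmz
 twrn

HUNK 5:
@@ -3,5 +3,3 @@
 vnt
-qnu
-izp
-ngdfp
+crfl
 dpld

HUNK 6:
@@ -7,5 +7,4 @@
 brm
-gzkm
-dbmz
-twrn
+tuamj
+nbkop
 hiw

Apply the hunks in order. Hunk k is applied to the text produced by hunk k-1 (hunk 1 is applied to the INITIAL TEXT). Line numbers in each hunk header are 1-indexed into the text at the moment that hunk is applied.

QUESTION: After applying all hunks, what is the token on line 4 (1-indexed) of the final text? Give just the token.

Hunk 1: at line 7 remove [bua] add [qjdw] -> 12 lines: uhnm wikb vnt qnu izp kjal dpld jwwrx qjdw ifqqs tbss hiw
Hunk 2: at line 4 remove [kjal] add [ngdfp] -> 12 lines: uhnm wikb vnt qnu izp ngdfp dpld jwwrx qjdw ifqqs tbss hiw
Hunk 3: at line 8 remove [qjdw,ifqqs,tbss] add [brm,qzxwu,twrn] -> 12 lines: uhnm wikb vnt qnu izp ngdfp dpld jwwrx brm qzxwu twrn hiw
Hunk 4: at line 9 remove [qzxwu] add [gzkm,dbmz] -> 13 lines: uhnm wikb vnt qnu izp ngdfp dpld jwwrx brm gzkm dbmz twrn hiw
Hunk 5: at line 3 remove [qnu,izp,ngdfp] add [crfl] -> 11 lines: uhnm wikb vnt crfl dpld jwwrx brm gzkm dbmz twrn hiw
Hunk 6: at line 7 remove [gzkm,dbmz,twrn] add [tuamj,nbkop] -> 10 lines: uhnm wikb vnt crfl dpld jwwrx brm tuamj nbkop hiw
Final line 4: crfl

Answer: crfl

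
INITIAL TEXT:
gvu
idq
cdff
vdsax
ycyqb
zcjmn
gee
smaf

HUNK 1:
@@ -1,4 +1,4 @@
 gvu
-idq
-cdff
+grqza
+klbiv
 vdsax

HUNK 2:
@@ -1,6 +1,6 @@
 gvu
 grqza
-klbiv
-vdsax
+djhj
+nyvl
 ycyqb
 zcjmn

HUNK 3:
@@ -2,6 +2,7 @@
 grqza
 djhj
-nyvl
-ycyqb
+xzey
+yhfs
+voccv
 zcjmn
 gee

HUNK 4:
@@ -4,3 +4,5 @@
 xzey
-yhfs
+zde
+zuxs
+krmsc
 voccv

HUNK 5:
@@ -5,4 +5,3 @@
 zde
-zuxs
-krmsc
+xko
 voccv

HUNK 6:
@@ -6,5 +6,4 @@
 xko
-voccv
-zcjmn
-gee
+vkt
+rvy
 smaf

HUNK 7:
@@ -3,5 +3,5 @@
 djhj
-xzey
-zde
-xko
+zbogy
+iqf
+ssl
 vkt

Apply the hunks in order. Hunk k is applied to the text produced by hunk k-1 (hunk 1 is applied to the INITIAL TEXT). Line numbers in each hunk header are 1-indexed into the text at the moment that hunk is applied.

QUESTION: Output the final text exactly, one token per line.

Answer: gvu
grqza
djhj
zbogy
iqf
ssl
vkt
rvy
smaf

Derivation:
Hunk 1: at line 1 remove [idq,cdff] add [grqza,klbiv] -> 8 lines: gvu grqza klbiv vdsax ycyqb zcjmn gee smaf
Hunk 2: at line 1 remove [klbiv,vdsax] add [djhj,nyvl] -> 8 lines: gvu grqza djhj nyvl ycyqb zcjmn gee smaf
Hunk 3: at line 2 remove [nyvl,ycyqb] add [xzey,yhfs,voccv] -> 9 lines: gvu grqza djhj xzey yhfs voccv zcjmn gee smaf
Hunk 4: at line 4 remove [yhfs] add [zde,zuxs,krmsc] -> 11 lines: gvu grqza djhj xzey zde zuxs krmsc voccv zcjmn gee smaf
Hunk 5: at line 5 remove [zuxs,krmsc] add [xko] -> 10 lines: gvu grqza djhj xzey zde xko voccv zcjmn gee smaf
Hunk 6: at line 6 remove [voccv,zcjmn,gee] add [vkt,rvy] -> 9 lines: gvu grqza djhj xzey zde xko vkt rvy smaf
Hunk 7: at line 3 remove [xzey,zde,xko] add [zbogy,iqf,ssl] -> 9 lines: gvu grqza djhj zbogy iqf ssl vkt rvy smaf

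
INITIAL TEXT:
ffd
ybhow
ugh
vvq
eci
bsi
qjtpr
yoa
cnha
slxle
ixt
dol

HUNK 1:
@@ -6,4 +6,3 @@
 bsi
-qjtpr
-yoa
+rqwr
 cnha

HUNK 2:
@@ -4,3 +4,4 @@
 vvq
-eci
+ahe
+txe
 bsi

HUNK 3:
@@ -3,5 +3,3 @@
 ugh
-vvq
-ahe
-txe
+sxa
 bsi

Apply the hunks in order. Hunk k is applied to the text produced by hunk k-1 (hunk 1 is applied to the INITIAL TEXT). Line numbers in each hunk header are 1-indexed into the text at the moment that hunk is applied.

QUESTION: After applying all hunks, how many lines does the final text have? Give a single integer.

Hunk 1: at line 6 remove [qjtpr,yoa] add [rqwr] -> 11 lines: ffd ybhow ugh vvq eci bsi rqwr cnha slxle ixt dol
Hunk 2: at line 4 remove [eci] add [ahe,txe] -> 12 lines: ffd ybhow ugh vvq ahe txe bsi rqwr cnha slxle ixt dol
Hunk 3: at line 3 remove [vvq,ahe,txe] add [sxa] -> 10 lines: ffd ybhow ugh sxa bsi rqwr cnha slxle ixt dol
Final line count: 10

Answer: 10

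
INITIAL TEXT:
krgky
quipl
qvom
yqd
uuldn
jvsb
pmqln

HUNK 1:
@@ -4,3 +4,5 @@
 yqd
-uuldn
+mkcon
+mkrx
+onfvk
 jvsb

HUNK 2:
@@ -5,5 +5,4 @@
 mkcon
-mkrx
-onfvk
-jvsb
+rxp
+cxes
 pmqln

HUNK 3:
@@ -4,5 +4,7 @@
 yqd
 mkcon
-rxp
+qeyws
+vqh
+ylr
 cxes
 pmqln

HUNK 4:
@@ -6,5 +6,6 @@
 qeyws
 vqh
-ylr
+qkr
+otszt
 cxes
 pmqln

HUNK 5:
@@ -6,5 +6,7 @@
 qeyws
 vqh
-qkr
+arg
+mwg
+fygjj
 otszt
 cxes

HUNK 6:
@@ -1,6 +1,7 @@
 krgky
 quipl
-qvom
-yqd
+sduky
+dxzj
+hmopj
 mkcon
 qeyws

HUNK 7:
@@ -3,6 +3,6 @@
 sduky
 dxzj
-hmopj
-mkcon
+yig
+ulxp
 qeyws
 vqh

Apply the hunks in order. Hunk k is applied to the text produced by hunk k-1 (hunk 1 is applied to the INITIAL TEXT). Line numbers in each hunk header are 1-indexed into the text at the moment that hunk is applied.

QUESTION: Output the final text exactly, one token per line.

Hunk 1: at line 4 remove [uuldn] add [mkcon,mkrx,onfvk] -> 9 lines: krgky quipl qvom yqd mkcon mkrx onfvk jvsb pmqln
Hunk 2: at line 5 remove [mkrx,onfvk,jvsb] add [rxp,cxes] -> 8 lines: krgky quipl qvom yqd mkcon rxp cxes pmqln
Hunk 3: at line 4 remove [rxp] add [qeyws,vqh,ylr] -> 10 lines: krgky quipl qvom yqd mkcon qeyws vqh ylr cxes pmqln
Hunk 4: at line 6 remove [ylr] add [qkr,otszt] -> 11 lines: krgky quipl qvom yqd mkcon qeyws vqh qkr otszt cxes pmqln
Hunk 5: at line 6 remove [qkr] add [arg,mwg,fygjj] -> 13 lines: krgky quipl qvom yqd mkcon qeyws vqh arg mwg fygjj otszt cxes pmqln
Hunk 6: at line 1 remove [qvom,yqd] add [sduky,dxzj,hmopj] -> 14 lines: krgky quipl sduky dxzj hmopj mkcon qeyws vqh arg mwg fygjj otszt cxes pmqln
Hunk 7: at line 3 remove [hmopj,mkcon] add [yig,ulxp] -> 14 lines: krgky quipl sduky dxzj yig ulxp qeyws vqh arg mwg fygjj otszt cxes pmqln

Answer: krgky
quipl
sduky
dxzj
yig
ulxp
qeyws
vqh
arg
mwg
fygjj
otszt
cxes
pmqln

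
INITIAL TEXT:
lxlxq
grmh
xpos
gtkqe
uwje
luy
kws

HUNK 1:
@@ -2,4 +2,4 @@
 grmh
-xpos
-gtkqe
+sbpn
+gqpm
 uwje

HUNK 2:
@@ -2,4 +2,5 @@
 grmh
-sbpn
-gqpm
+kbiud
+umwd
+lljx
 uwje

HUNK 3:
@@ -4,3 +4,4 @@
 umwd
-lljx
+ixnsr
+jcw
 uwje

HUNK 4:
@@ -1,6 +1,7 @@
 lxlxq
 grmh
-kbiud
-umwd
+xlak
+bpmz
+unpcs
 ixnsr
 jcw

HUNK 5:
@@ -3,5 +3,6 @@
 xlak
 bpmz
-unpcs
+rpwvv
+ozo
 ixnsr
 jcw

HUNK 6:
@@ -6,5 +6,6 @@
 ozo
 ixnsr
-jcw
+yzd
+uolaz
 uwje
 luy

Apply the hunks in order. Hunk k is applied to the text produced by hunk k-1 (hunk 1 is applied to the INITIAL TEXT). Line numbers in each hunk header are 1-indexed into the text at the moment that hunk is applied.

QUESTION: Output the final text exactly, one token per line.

Hunk 1: at line 2 remove [xpos,gtkqe] add [sbpn,gqpm] -> 7 lines: lxlxq grmh sbpn gqpm uwje luy kws
Hunk 2: at line 2 remove [sbpn,gqpm] add [kbiud,umwd,lljx] -> 8 lines: lxlxq grmh kbiud umwd lljx uwje luy kws
Hunk 3: at line 4 remove [lljx] add [ixnsr,jcw] -> 9 lines: lxlxq grmh kbiud umwd ixnsr jcw uwje luy kws
Hunk 4: at line 1 remove [kbiud,umwd] add [xlak,bpmz,unpcs] -> 10 lines: lxlxq grmh xlak bpmz unpcs ixnsr jcw uwje luy kws
Hunk 5: at line 3 remove [unpcs] add [rpwvv,ozo] -> 11 lines: lxlxq grmh xlak bpmz rpwvv ozo ixnsr jcw uwje luy kws
Hunk 6: at line 6 remove [jcw] add [yzd,uolaz] -> 12 lines: lxlxq grmh xlak bpmz rpwvv ozo ixnsr yzd uolaz uwje luy kws

Answer: lxlxq
grmh
xlak
bpmz
rpwvv
ozo
ixnsr
yzd
uolaz
uwje
luy
kws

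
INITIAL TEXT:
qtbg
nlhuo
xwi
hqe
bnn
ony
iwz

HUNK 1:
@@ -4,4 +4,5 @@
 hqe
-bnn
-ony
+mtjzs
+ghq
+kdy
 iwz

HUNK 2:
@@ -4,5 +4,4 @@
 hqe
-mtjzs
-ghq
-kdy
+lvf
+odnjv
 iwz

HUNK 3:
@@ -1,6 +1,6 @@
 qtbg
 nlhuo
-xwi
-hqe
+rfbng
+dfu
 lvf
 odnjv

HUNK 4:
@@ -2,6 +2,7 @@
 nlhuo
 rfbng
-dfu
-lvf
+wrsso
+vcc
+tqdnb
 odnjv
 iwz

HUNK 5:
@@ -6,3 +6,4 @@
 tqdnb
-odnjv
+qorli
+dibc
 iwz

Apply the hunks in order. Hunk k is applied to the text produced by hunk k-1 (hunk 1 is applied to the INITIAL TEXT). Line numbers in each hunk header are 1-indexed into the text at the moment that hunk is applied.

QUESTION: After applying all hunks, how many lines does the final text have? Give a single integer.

Hunk 1: at line 4 remove [bnn,ony] add [mtjzs,ghq,kdy] -> 8 lines: qtbg nlhuo xwi hqe mtjzs ghq kdy iwz
Hunk 2: at line 4 remove [mtjzs,ghq,kdy] add [lvf,odnjv] -> 7 lines: qtbg nlhuo xwi hqe lvf odnjv iwz
Hunk 3: at line 1 remove [xwi,hqe] add [rfbng,dfu] -> 7 lines: qtbg nlhuo rfbng dfu lvf odnjv iwz
Hunk 4: at line 2 remove [dfu,lvf] add [wrsso,vcc,tqdnb] -> 8 lines: qtbg nlhuo rfbng wrsso vcc tqdnb odnjv iwz
Hunk 5: at line 6 remove [odnjv] add [qorli,dibc] -> 9 lines: qtbg nlhuo rfbng wrsso vcc tqdnb qorli dibc iwz
Final line count: 9

Answer: 9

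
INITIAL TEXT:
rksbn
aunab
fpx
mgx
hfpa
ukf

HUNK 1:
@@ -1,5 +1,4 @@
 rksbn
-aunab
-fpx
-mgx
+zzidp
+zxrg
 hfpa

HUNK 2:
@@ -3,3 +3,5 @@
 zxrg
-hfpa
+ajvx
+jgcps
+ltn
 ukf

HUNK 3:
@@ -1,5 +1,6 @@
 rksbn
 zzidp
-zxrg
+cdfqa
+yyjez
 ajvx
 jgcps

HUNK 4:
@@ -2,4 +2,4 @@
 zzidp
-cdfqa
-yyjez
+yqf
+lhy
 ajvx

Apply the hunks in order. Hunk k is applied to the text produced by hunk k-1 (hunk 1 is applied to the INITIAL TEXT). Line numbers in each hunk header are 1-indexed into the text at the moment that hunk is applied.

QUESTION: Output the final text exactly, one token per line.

Answer: rksbn
zzidp
yqf
lhy
ajvx
jgcps
ltn
ukf

Derivation:
Hunk 1: at line 1 remove [aunab,fpx,mgx] add [zzidp,zxrg] -> 5 lines: rksbn zzidp zxrg hfpa ukf
Hunk 2: at line 3 remove [hfpa] add [ajvx,jgcps,ltn] -> 7 lines: rksbn zzidp zxrg ajvx jgcps ltn ukf
Hunk 3: at line 1 remove [zxrg] add [cdfqa,yyjez] -> 8 lines: rksbn zzidp cdfqa yyjez ajvx jgcps ltn ukf
Hunk 4: at line 2 remove [cdfqa,yyjez] add [yqf,lhy] -> 8 lines: rksbn zzidp yqf lhy ajvx jgcps ltn ukf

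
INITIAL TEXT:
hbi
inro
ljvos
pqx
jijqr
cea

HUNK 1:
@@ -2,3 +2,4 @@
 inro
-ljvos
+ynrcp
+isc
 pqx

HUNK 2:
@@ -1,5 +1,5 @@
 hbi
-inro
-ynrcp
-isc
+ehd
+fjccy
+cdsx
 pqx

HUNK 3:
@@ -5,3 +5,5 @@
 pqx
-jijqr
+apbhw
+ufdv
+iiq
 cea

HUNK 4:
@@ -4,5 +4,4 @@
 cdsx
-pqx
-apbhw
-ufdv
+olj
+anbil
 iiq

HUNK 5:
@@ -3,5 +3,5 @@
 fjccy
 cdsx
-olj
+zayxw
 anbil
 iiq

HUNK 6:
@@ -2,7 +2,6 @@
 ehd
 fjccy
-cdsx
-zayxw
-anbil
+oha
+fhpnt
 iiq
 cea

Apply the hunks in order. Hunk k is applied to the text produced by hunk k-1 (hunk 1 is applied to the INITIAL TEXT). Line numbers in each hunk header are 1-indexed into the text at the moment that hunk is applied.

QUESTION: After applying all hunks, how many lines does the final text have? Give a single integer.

Hunk 1: at line 2 remove [ljvos] add [ynrcp,isc] -> 7 lines: hbi inro ynrcp isc pqx jijqr cea
Hunk 2: at line 1 remove [inro,ynrcp,isc] add [ehd,fjccy,cdsx] -> 7 lines: hbi ehd fjccy cdsx pqx jijqr cea
Hunk 3: at line 5 remove [jijqr] add [apbhw,ufdv,iiq] -> 9 lines: hbi ehd fjccy cdsx pqx apbhw ufdv iiq cea
Hunk 4: at line 4 remove [pqx,apbhw,ufdv] add [olj,anbil] -> 8 lines: hbi ehd fjccy cdsx olj anbil iiq cea
Hunk 5: at line 3 remove [olj] add [zayxw] -> 8 lines: hbi ehd fjccy cdsx zayxw anbil iiq cea
Hunk 6: at line 2 remove [cdsx,zayxw,anbil] add [oha,fhpnt] -> 7 lines: hbi ehd fjccy oha fhpnt iiq cea
Final line count: 7

Answer: 7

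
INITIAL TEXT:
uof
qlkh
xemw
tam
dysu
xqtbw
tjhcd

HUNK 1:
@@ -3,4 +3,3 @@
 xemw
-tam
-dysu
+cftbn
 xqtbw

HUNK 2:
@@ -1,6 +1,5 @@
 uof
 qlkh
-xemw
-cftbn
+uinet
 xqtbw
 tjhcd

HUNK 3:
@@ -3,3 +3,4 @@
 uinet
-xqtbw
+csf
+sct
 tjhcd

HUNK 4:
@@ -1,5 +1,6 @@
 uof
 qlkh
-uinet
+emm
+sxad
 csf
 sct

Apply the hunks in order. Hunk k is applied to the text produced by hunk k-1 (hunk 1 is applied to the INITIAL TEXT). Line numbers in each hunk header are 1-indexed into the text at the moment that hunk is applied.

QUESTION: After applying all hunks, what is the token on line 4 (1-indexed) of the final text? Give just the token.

Answer: sxad

Derivation:
Hunk 1: at line 3 remove [tam,dysu] add [cftbn] -> 6 lines: uof qlkh xemw cftbn xqtbw tjhcd
Hunk 2: at line 1 remove [xemw,cftbn] add [uinet] -> 5 lines: uof qlkh uinet xqtbw tjhcd
Hunk 3: at line 3 remove [xqtbw] add [csf,sct] -> 6 lines: uof qlkh uinet csf sct tjhcd
Hunk 4: at line 1 remove [uinet] add [emm,sxad] -> 7 lines: uof qlkh emm sxad csf sct tjhcd
Final line 4: sxad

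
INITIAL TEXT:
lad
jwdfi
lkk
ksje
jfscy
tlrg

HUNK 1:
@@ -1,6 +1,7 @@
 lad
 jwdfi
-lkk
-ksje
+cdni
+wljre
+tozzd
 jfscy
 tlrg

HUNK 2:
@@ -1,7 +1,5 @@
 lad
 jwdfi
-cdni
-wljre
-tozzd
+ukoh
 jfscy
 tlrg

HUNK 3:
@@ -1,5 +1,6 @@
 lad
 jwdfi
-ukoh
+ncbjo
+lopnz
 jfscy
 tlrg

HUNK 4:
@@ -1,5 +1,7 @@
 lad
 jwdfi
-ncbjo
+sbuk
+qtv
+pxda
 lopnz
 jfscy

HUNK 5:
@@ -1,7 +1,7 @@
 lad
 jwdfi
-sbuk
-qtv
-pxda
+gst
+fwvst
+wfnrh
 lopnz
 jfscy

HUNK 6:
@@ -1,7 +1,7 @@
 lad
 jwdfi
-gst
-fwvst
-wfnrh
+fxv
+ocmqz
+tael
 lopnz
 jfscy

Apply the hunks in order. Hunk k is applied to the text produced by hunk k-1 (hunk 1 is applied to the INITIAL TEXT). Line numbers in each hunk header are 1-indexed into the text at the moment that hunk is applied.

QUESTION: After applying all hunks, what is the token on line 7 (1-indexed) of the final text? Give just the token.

Answer: jfscy

Derivation:
Hunk 1: at line 1 remove [lkk,ksje] add [cdni,wljre,tozzd] -> 7 lines: lad jwdfi cdni wljre tozzd jfscy tlrg
Hunk 2: at line 1 remove [cdni,wljre,tozzd] add [ukoh] -> 5 lines: lad jwdfi ukoh jfscy tlrg
Hunk 3: at line 1 remove [ukoh] add [ncbjo,lopnz] -> 6 lines: lad jwdfi ncbjo lopnz jfscy tlrg
Hunk 4: at line 1 remove [ncbjo] add [sbuk,qtv,pxda] -> 8 lines: lad jwdfi sbuk qtv pxda lopnz jfscy tlrg
Hunk 5: at line 1 remove [sbuk,qtv,pxda] add [gst,fwvst,wfnrh] -> 8 lines: lad jwdfi gst fwvst wfnrh lopnz jfscy tlrg
Hunk 6: at line 1 remove [gst,fwvst,wfnrh] add [fxv,ocmqz,tael] -> 8 lines: lad jwdfi fxv ocmqz tael lopnz jfscy tlrg
Final line 7: jfscy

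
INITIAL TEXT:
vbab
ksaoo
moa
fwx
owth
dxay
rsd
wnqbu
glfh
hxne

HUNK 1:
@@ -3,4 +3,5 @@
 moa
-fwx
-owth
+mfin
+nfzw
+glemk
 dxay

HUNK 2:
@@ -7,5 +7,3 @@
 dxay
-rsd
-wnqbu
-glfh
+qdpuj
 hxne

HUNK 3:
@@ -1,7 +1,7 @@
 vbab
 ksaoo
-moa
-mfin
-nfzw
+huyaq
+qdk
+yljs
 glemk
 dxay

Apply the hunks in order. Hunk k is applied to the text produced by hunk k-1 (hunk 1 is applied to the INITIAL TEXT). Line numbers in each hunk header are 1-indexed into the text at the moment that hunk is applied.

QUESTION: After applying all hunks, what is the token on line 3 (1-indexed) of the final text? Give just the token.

Hunk 1: at line 3 remove [fwx,owth] add [mfin,nfzw,glemk] -> 11 lines: vbab ksaoo moa mfin nfzw glemk dxay rsd wnqbu glfh hxne
Hunk 2: at line 7 remove [rsd,wnqbu,glfh] add [qdpuj] -> 9 lines: vbab ksaoo moa mfin nfzw glemk dxay qdpuj hxne
Hunk 3: at line 1 remove [moa,mfin,nfzw] add [huyaq,qdk,yljs] -> 9 lines: vbab ksaoo huyaq qdk yljs glemk dxay qdpuj hxne
Final line 3: huyaq

Answer: huyaq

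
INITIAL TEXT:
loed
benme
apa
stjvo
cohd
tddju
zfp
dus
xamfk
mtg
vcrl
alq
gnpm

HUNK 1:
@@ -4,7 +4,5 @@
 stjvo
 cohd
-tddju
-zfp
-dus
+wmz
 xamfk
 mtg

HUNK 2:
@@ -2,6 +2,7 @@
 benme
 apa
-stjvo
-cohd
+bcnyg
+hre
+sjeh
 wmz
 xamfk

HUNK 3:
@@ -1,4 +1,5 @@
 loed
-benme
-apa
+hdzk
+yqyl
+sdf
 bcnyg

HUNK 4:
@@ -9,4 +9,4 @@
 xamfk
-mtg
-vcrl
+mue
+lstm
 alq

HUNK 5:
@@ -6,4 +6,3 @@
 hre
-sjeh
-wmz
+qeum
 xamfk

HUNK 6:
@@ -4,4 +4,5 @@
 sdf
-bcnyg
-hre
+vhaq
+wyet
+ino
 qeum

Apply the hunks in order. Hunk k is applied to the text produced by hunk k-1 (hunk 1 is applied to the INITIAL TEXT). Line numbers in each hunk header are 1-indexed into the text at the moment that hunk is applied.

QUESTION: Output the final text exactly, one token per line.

Answer: loed
hdzk
yqyl
sdf
vhaq
wyet
ino
qeum
xamfk
mue
lstm
alq
gnpm

Derivation:
Hunk 1: at line 4 remove [tddju,zfp,dus] add [wmz] -> 11 lines: loed benme apa stjvo cohd wmz xamfk mtg vcrl alq gnpm
Hunk 2: at line 2 remove [stjvo,cohd] add [bcnyg,hre,sjeh] -> 12 lines: loed benme apa bcnyg hre sjeh wmz xamfk mtg vcrl alq gnpm
Hunk 3: at line 1 remove [benme,apa] add [hdzk,yqyl,sdf] -> 13 lines: loed hdzk yqyl sdf bcnyg hre sjeh wmz xamfk mtg vcrl alq gnpm
Hunk 4: at line 9 remove [mtg,vcrl] add [mue,lstm] -> 13 lines: loed hdzk yqyl sdf bcnyg hre sjeh wmz xamfk mue lstm alq gnpm
Hunk 5: at line 6 remove [sjeh,wmz] add [qeum] -> 12 lines: loed hdzk yqyl sdf bcnyg hre qeum xamfk mue lstm alq gnpm
Hunk 6: at line 4 remove [bcnyg,hre] add [vhaq,wyet,ino] -> 13 lines: loed hdzk yqyl sdf vhaq wyet ino qeum xamfk mue lstm alq gnpm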